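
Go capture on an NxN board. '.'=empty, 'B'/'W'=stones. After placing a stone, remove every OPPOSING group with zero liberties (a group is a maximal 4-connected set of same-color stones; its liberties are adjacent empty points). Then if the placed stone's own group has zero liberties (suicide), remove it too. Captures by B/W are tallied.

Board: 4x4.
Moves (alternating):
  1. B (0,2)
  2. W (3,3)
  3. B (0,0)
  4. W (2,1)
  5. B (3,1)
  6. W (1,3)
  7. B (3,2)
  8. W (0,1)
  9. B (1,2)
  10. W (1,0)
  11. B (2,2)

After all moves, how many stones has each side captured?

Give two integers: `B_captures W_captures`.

Answer: 0 1

Derivation:
Move 1: B@(0,2) -> caps B=0 W=0
Move 2: W@(3,3) -> caps B=0 W=0
Move 3: B@(0,0) -> caps B=0 W=0
Move 4: W@(2,1) -> caps B=0 W=0
Move 5: B@(3,1) -> caps B=0 W=0
Move 6: W@(1,3) -> caps B=0 W=0
Move 7: B@(3,2) -> caps B=0 W=0
Move 8: W@(0,1) -> caps B=0 W=0
Move 9: B@(1,2) -> caps B=0 W=0
Move 10: W@(1,0) -> caps B=0 W=1
Move 11: B@(2,2) -> caps B=0 W=1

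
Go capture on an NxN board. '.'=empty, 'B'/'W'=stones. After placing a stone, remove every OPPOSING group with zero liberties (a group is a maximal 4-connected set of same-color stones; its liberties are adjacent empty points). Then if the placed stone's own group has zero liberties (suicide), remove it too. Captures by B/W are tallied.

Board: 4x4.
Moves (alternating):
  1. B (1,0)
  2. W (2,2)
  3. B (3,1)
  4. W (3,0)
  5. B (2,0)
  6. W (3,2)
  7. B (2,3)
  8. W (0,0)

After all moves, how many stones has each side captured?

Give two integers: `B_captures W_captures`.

Answer: 1 0

Derivation:
Move 1: B@(1,0) -> caps B=0 W=0
Move 2: W@(2,2) -> caps B=0 W=0
Move 3: B@(3,1) -> caps B=0 W=0
Move 4: W@(3,0) -> caps B=0 W=0
Move 5: B@(2,0) -> caps B=1 W=0
Move 6: W@(3,2) -> caps B=1 W=0
Move 7: B@(2,3) -> caps B=1 W=0
Move 8: W@(0,0) -> caps B=1 W=0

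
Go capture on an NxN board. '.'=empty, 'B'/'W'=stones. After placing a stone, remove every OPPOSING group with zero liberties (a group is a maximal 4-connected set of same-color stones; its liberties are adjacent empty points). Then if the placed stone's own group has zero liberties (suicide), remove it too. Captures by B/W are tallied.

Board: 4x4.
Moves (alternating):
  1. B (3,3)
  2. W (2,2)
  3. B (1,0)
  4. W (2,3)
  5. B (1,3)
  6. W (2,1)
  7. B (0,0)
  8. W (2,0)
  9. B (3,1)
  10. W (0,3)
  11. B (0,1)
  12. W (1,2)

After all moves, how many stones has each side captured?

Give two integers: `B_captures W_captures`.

Answer: 0 1

Derivation:
Move 1: B@(3,3) -> caps B=0 W=0
Move 2: W@(2,2) -> caps B=0 W=0
Move 3: B@(1,0) -> caps B=0 W=0
Move 4: W@(2,3) -> caps B=0 W=0
Move 5: B@(1,3) -> caps B=0 W=0
Move 6: W@(2,1) -> caps B=0 W=0
Move 7: B@(0,0) -> caps B=0 W=0
Move 8: W@(2,0) -> caps B=0 W=0
Move 9: B@(3,1) -> caps B=0 W=0
Move 10: W@(0,3) -> caps B=0 W=0
Move 11: B@(0,1) -> caps B=0 W=0
Move 12: W@(1,2) -> caps B=0 W=1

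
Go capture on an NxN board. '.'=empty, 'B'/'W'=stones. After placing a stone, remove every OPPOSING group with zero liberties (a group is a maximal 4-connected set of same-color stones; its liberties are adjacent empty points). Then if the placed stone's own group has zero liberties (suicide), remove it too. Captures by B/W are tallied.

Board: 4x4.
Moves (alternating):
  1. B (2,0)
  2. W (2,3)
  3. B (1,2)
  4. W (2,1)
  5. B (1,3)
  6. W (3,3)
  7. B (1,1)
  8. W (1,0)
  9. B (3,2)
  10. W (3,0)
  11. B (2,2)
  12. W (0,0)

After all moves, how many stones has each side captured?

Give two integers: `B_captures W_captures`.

Answer: 2 1

Derivation:
Move 1: B@(2,0) -> caps B=0 W=0
Move 2: W@(2,3) -> caps B=0 W=0
Move 3: B@(1,2) -> caps B=0 W=0
Move 4: W@(2,1) -> caps B=0 W=0
Move 5: B@(1,3) -> caps B=0 W=0
Move 6: W@(3,3) -> caps B=0 W=0
Move 7: B@(1,1) -> caps B=0 W=0
Move 8: W@(1,0) -> caps B=0 W=0
Move 9: B@(3,2) -> caps B=0 W=0
Move 10: W@(3,0) -> caps B=0 W=1
Move 11: B@(2,2) -> caps B=2 W=1
Move 12: W@(0,0) -> caps B=2 W=1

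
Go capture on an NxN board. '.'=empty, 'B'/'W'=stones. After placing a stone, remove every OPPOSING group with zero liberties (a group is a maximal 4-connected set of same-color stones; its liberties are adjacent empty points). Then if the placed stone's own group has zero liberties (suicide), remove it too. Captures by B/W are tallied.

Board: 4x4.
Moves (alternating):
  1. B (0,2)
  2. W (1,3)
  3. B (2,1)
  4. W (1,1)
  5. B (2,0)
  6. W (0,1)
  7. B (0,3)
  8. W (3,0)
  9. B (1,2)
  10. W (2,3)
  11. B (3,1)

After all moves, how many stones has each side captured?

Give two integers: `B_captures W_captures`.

Move 1: B@(0,2) -> caps B=0 W=0
Move 2: W@(1,3) -> caps B=0 W=0
Move 3: B@(2,1) -> caps B=0 W=0
Move 4: W@(1,1) -> caps B=0 W=0
Move 5: B@(2,0) -> caps B=0 W=0
Move 6: W@(0,1) -> caps B=0 W=0
Move 7: B@(0,3) -> caps B=0 W=0
Move 8: W@(3,0) -> caps B=0 W=0
Move 9: B@(1,2) -> caps B=0 W=0
Move 10: W@(2,3) -> caps B=0 W=0
Move 11: B@(3,1) -> caps B=1 W=0

Answer: 1 0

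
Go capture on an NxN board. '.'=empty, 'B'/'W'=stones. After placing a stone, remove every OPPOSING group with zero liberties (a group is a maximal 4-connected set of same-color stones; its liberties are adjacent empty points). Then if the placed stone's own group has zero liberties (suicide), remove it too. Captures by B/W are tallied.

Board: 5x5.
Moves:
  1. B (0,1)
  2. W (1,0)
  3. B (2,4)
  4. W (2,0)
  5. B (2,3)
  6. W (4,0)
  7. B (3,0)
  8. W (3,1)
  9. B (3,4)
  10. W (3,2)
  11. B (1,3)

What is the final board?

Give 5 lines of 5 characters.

Answer: .B...
W..B.
W..BB
.WW.B
W....

Derivation:
Move 1: B@(0,1) -> caps B=0 W=0
Move 2: W@(1,0) -> caps B=0 W=0
Move 3: B@(2,4) -> caps B=0 W=0
Move 4: W@(2,0) -> caps B=0 W=0
Move 5: B@(2,3) -> caps B=0 W=0
Move 6: W@(4,0) -> caps B=0 W=0
Move 7: B@(3,0) -> caps B=0 W=0
Move 8: W@(3,1) -> caps B=0 W=1
Move 9: B@(3,4) -> caps B=0 W=1
Move 10: W@(3,2) -> caps B=0 W=1
Move 11: B@(1,3) -> caps B=0 W=1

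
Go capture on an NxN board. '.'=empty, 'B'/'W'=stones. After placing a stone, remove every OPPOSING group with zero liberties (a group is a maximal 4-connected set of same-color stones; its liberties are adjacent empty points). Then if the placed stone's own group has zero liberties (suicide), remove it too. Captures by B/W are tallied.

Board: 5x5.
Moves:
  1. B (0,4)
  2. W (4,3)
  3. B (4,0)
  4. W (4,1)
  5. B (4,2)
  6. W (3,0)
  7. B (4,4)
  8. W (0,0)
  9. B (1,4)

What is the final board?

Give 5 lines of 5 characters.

Answer: W...B
....B
.....
W....
.WBWB

Derivation:
Move 1: B@(0,4) -> caps B=0 W=0
Move 2: W@(4,3) -> caps B=0 W=0
Move 3: B@(4,0) -> caps B=0 W=0
Move 4: W@(4,1) -> caps B=0 W=0
Move 5: B@(4,2) -> caps B=0 W=0
Move 6: W@(3,0) -> caps B=0 W=1
Move 7: B@(4,4) -> caps B=0 W=1
Move 8: W@(0,0) -> caps B=0 W=1
Move 9: B@(1,4) -> caps B=0 W=1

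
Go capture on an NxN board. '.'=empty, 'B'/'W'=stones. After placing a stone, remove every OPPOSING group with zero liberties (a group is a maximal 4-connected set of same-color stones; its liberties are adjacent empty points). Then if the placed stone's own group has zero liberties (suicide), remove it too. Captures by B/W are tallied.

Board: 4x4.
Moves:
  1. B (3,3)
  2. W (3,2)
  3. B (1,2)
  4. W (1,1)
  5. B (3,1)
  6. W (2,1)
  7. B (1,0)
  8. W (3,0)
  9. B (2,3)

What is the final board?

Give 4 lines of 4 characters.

Move 1: B@(3,3) -> caps B=0 W=0
Move 2: W@(3,2) -> caps B=0 W=0
Move 3: B@(1,2) -> caps B=0 W=0
Move 4: W@(1,1) -> caps B=0 W=0
Move 5: B@(3,1) -> caps B=0 W=0
Move 6: W@(2,1) -> caps B=0 W=0
Move 7: B@(1,0) -> caps B=0 W=0
Move 8: W@(3,0) -> caps B=0 W=1
Move 9: B@(2,3) -> caps B=0 W=1

Answer: ....
BWB.
.W.B
W.WB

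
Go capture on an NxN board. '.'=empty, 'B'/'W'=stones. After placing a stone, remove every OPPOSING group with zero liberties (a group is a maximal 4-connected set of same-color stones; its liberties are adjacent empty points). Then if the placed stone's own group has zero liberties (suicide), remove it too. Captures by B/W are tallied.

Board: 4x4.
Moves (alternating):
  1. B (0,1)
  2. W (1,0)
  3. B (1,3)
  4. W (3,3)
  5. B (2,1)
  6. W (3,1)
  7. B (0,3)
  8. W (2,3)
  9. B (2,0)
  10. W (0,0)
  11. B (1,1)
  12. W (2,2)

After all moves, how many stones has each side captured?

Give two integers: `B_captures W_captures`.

Answer: 2 0

Derivation:
Move 1: B@(0,1) -> caps B=0 W=0
Move 2: W@(1,0) -> caps B=0 W=0
Move 3: B@(1,3) -> caps B=0 W=0
Move 4: W@(3,3) -> caps B=0 W=0
Move 5: B@(2,1) -> caps B=0 W=0
Move 6: W@(3,1) -> caps B=0 W=0
Move 7: B@(0,3) -> caps B=0 W=0
Move 8: W@(2,3) -> caps B=0 W=0
Move 9: B@(2,0) -> caps B=0 W=0
Move 10: W@(0,0) -> caps B=0 W=0
Move 11: B@(1,1) -> caps B=2 W=0
Move 12: W@(2,2) -> caps B=2 W=0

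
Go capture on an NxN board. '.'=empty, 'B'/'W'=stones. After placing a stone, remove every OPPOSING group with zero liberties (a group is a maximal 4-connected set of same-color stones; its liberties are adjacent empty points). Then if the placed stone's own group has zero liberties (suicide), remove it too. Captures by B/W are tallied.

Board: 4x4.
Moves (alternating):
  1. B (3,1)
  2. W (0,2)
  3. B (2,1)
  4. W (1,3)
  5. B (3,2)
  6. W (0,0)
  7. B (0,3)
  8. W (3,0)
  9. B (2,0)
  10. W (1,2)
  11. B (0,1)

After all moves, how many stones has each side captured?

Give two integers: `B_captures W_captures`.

Answer: 1 0

Derivation:
Move 1: B@(3,1) -> caps B=0 W=0
Move 2: W@(0,2) -> caps B=0 W=0
Move 3: B@(2,1) -> caps B=0 W=0
Move 4: W@(1,3) -> caps B=0 W=0
Move 5: B@(3,2) -> caps B=0 W=0
Move 6: W@(0,0) -> caps B=0 W=0
Move 7: B@(0,3) -> caps B=0 W=0
Move 8: W@(3,0) -> caps B=0 W=0
Move 9: B@(2,0) -> caps B=1 W=0
Move 10: W@(1,2) -> caps B=1 W=0
Move 11: B@(0,1) -> caps B=1 W=0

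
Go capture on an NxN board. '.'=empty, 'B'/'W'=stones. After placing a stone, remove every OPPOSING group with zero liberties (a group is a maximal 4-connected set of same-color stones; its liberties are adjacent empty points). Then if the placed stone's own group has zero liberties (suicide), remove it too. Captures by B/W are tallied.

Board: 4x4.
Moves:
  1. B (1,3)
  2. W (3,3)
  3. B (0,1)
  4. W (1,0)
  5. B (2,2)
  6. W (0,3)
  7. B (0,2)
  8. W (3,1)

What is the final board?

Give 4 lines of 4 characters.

Move 1: B@(1,3) -> caps B=0 W=0
Move 2: W@(3,3) -> caps B=0 W=0
Move 3: B@(0,1) -> caps B=0 W=0
Move 4: W@(1,0) -> caps B=0 W=0
Move 5: B@(2,2) -> caps B=0 W=0
Move 6: W@(0,3) -> caps B=0 W=0
Move 7: B@(0,2) -> caps B=1 W=0
Move 8: W@(3,1) -> caps B=1 W=0

Answer: .BB.
W..B
..B.
.W.W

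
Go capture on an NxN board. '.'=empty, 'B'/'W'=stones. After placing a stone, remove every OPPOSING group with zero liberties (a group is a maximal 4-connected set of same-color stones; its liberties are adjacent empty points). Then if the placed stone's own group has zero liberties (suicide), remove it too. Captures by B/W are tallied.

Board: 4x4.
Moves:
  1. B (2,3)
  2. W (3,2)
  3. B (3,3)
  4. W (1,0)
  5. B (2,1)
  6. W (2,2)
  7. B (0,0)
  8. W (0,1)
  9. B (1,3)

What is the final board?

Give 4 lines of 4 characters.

Answer: .W..
W..B
.BWB
..WB

Derivation:
Move 1: B@(2,3) -> caps B=0 W=0
Move 2: W@(3,2) -> caps B=0 W=0
Move 3: B@(3,3) -> caps B=0 W=0
Move 4: W@(1,0) -> caps B=0 W=0
Move 5: B@(2,1) -> caps B=0 W=0
Move 6: W@(2,2) -> caps B=0 W=0
Move 7: B@(0,0) -> caps B=0 W=0
Move 8: W@(0,1) -> caps B=0 W=1
Move 9: B@(1,3) -> caps B=0 W=1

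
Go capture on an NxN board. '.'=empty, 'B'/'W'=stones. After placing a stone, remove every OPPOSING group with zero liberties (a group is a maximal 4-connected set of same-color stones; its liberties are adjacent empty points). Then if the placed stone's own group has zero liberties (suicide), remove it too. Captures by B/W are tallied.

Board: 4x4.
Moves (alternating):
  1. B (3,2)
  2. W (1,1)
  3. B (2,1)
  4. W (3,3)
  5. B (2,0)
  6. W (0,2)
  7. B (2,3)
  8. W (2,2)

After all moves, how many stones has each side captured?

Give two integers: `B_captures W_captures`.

Move 1: B@(3,2) -> caps B=0 W=0
Move 2: W@(1,1) -> caps B=0 W=0
Move 3: B@(2,1) -> caps B=0 W=0
Move 4: W@(3,3) -> caps B=0 W=0
Move 5: B@(2,0) -> caps B=0 W=0
Move 6: W@(0,2) -> caps B=0 W=0
Move 7: B@(2,3) -> caps B=1 W=0
Move 8: W@(2,2) -> caps B=1 W=0

Answer: 1 0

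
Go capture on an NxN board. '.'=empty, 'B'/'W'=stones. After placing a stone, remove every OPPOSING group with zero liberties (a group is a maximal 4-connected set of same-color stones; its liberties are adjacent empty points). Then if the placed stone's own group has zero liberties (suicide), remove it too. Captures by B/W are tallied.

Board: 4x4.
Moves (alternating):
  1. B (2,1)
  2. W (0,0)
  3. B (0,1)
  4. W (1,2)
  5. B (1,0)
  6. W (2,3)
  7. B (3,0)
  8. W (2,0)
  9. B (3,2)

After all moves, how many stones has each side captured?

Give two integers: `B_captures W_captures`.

Answer: 1 0

Derivation:
Move 1: B@(2,1) -> caps B=0 W=0
Move 2: W@(0,0) -> caps B=0 W=0
Move 3: B@(0,1) -> caps B=0 W=0
Move 4: W@(1,2) -> caps B=0 W=0
Move 5: B@(1,0) -> caps B=1 W=0
Move 6: W@(2,3) -> caps B=1 W=0
Move 7: B@(3,0) -> caps B=1 W=0
Move 8: W@(2,0) -> caps B=1 W=0
Move 9: B@(3,2) -> caps B=1 W=0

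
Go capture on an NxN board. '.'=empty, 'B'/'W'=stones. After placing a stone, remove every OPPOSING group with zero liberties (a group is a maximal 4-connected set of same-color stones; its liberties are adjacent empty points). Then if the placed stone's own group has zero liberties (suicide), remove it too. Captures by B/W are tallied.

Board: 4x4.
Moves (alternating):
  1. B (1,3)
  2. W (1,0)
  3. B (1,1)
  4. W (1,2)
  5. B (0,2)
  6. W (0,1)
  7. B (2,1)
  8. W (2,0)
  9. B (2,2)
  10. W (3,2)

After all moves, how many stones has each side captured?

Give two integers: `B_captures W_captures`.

Move 1: B@(1,3) -> caps B=0 W=0
Move 2: W@(1,0) -> caps B=0 W=0
Move 3: B@(1,1) -> caps B=0 W=0
Move 4: W@(1,2) -> caps B=0 W=0
Move 5: B@(0,2) -> caps B=0 W=0
Move 6: W@(0,1) -> caps B=0 W=0
Move 7: B@(2,1) -> caps B=0 W=0
Move 8: W@(2,0) -> caps B=0 W=0
Move 9: B@(2,2) -> caps B=1 W=0
Move 10: W@(3,2) -> caps B=1 W=0

Answer: 1 0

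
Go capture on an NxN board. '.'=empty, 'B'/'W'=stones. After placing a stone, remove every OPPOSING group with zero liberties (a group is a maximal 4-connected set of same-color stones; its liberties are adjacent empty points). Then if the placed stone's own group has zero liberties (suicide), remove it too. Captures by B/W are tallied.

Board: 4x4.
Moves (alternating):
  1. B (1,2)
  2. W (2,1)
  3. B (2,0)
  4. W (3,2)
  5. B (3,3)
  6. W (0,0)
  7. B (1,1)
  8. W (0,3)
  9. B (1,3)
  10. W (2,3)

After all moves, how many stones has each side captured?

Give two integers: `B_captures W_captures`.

Move 1: B@(1,2) -> caps B=0 W=0
Move 2: W@(2,1) -> caps B=0 W=0
Move 3: B@(2,0) -> caps B=0 W=0
Move 4: W@(3,2) -> caps B=0 W=0
Move 5: B@(3,3) -> caps B=0 W=0
Move 6: W@(0,0) -> caps B=0 W=0
Move 7: B@(1,1) -> caps B=0 W=0
Move 8: W@(0,3) -> caps B=0 W=0
Move 9: B@(1,3) -> caps B=0 W=0
Move 10: W@(2,3) -> caps B=0 W=1

Answer: 0 1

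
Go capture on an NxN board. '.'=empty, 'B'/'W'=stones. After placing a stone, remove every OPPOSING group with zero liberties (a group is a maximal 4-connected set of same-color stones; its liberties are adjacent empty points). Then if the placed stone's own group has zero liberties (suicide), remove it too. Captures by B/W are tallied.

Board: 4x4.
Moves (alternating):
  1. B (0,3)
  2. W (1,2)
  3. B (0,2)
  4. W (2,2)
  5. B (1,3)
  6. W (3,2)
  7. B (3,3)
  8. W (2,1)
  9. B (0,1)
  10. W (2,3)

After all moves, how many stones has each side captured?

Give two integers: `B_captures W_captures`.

Answer: 0 1

Derivation:
Move 1: B@(0,3) -> caps B=0 W=0
Move 2: W@(1,2) -> caps B=0 W=0
Move 3: B@(0,2) -> caps B=0 W=0
Move 4: W@(2,2) -> caps B=0 W=0
Move 5: B@(1,3) -> caps B=0 W=0
Move 6: W@(3,2) -> caps B=0 W=0
Move 7: B@(3,3) -> caps B=0 W=0
Move 8: W@(2,1) -> caps B=0 W=0
Move 9: B@(0,1) -> caps B=0 W=0
Move 10: W@(2,3) -> caps B=0 W=1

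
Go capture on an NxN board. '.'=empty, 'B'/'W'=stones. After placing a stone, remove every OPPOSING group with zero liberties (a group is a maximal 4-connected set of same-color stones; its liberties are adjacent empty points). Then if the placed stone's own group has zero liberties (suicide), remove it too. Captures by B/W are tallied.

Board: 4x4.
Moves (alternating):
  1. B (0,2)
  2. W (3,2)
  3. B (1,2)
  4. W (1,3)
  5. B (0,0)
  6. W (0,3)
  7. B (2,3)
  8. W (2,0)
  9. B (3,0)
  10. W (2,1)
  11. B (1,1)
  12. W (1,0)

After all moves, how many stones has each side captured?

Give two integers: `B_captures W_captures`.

Move 1: B@(0,2) -> caps B=0 W=0
Move 2: W@(3,2) -> caps B=0 W=0
Move 3: B@(1,2) -> caps B=0 W=0
Move 4: W@(1,3) -> caps B=0 W=0
Move 5: B@(0,0) -> caps B=0 W=0
Move 6: W@(0,3) -> caps B=0 W=0
Move 7: B@(2,3) -> caps B=2 W=0
Move 8: W@(2,0) -> caps B=2 W=0
Move 9: B@(3,0) -> caps B=2 W=0
Move 10: W@(2,1) -> caps B=2 W=0
Move 11: B@(1,1) -> caps B=2 W=0
Move 12: W@(1,0) -> caps B=2 W=0

Answer: 2 0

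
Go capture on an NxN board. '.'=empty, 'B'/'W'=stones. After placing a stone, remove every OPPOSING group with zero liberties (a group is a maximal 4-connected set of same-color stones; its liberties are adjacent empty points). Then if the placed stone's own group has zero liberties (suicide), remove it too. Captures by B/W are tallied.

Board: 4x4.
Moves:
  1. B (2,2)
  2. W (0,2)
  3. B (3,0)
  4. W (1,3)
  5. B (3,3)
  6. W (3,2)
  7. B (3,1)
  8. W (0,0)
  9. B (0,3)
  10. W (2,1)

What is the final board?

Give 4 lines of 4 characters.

Answer: W.W.
...W
.WB.
BB.B

Derivation:
Move 1: B@(2,2) -> caps B=0 W=0
Move 2: W@(0,2) -> caps B=0 W=0
Move 3: B@(3,0) -> caps B=0 W=0
Move 4: W@(1,3) -> caps B=0 W=0
Move 5: B@(3,3) -> caps B=0 W=0
Move 6: W@(3,2) -> caps B=0 W=0
Move 7: B@(3,1) -> caps B=1 W=0
Move 8: W@(0,0) -> caps B=1 W=0
Move 9: B@(0,3) -> caps B=1 W=0
Move 10: W@(2,1) -> caps B=1 W=0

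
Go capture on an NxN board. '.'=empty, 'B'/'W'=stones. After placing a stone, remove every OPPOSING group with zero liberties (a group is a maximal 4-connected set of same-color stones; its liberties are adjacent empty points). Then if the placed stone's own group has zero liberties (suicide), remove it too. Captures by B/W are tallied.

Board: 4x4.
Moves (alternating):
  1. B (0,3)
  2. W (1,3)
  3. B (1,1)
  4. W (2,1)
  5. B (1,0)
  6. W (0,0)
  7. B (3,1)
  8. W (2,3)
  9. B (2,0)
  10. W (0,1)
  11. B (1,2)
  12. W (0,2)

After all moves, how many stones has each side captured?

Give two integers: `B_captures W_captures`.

Answer: 0 1

Derivation:
Move 1: B@(0,3) -> caps B=0 W=0
Move 2: W@(1,3) -> caps B=0 W=0
Move 3: B@(1,1) -> caps B=0 W=0
Move 4: W@(2,1) -> caps B=0 W=0
Move 5: B@(1,0) -> caps B=0 W=0
Move 6: W@(0,0) -> caps B=0 W=0
Move 7: B@(3,1) -> caps B=0 W=0
Move 8: W@(2,3) -> caps B=0 W=0
Move 9: B@(2,0) -> caps B=0 W=0
Move 10: W@(0,1) -> caps B=0 W=0
Move 11: B@(1,2) -> caps B=0 W=0
Move 12: W@(0,2) -> caps B=0 W=1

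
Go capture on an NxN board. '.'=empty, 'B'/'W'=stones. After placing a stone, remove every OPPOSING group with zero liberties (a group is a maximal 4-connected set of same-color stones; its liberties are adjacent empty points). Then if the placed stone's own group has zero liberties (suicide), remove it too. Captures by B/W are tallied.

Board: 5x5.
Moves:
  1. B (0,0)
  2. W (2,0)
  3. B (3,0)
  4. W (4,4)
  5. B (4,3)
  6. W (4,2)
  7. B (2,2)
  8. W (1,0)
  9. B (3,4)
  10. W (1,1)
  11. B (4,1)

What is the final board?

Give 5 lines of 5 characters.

Answer: B....
WW...
W.B..
B...B
.BWB.

Derivation:
Move 1: B@(0,0) -> caps B=0 W=0
Move 2: W@(2,0) -> caps B=0 W=0
Move 3: B@(3,0) -> caps B=0 W=0
Move 4: W@(4,4) -> caps B=0 W=0
Move 5: B@(4,3) -> caps B=0 W=0
Move 6: W@(4,2) -> caps B=0 W=0
Move 7: B@(2,2) -> caps B=0 W=0
Move 8: W@(1,0) -> caps B=0 W=0
Move 9: B@(3,4) -> caps B=1 W=0
Move 10: W@(1,1) -> caps B=1 W=0
Move 11: B@(4,1) -> caps B=1 W=0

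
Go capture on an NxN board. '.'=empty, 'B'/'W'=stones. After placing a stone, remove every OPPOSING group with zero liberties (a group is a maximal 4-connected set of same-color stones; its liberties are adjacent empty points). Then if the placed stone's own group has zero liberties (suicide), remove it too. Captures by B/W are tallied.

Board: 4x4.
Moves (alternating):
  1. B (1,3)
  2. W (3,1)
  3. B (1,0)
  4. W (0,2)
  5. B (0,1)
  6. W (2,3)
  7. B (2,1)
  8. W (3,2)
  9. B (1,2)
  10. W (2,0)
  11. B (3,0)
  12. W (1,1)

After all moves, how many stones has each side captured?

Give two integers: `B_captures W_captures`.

Answer: 1 0

Derivation:
Move 1: B@(1,3) -> caps B=0 W=0
Move 2: W@(3,1) -> caps B=0 W=0
Move 3: B@(1,0) -> caps B=0 W=0
Move 4: W@(0,2) -> caps B=0 W=0
Move 5: B@(0,1) -> caps B=0 W=0
Move 6: W@(2,3) -> caps B=0 W=0
Move 7: B@(2,1) -> caps B=0 W=0
Move 8: W@(3,2) -> caps B=0 W=0
Move 9: B@(1,2) -> caps B=0 W=0
Move 10: W@(2,0) -> caps B=0 W=0
Move 11: B@(3,0) -> caps B=1 W=0
Move 12: W@(1,1) -> caps B=1 W=0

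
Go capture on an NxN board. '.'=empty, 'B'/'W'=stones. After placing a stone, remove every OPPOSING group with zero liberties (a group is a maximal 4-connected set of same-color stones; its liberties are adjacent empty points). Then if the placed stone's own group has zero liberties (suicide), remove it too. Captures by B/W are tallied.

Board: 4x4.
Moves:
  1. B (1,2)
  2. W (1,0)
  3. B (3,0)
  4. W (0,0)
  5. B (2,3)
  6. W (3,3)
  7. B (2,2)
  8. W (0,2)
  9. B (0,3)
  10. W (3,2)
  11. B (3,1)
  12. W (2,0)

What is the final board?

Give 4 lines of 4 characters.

Move 1: B@(1,2) -> caps B=0 W=0
Move 2: W@(1,0) -> caps B=0 W=0
Move 3: B@(3,0) -> caps B=0 W=0
Move 4: W@(0,0) -> caps B=0 W=0
Move 5: B@(2,3) -> caps B=0 W=0
Move 6: W@(3,3) -> caps B=0 W=0
Move 7: B@(2,2) -> caps B=0 W=0
Move 8: W@(0,2) -> caps B=0 W=0
Move 9: B@(0,3) -> caps B=0 W=0
Move 10: W@(3,2) -> caps B=0 W=0
Move 11: B@(3,1) -> caps B=2 W=0
Move 12: W@(2,0) -> caps B=2 W=0

Answer: W.WB
W.B.
W.BB
BB..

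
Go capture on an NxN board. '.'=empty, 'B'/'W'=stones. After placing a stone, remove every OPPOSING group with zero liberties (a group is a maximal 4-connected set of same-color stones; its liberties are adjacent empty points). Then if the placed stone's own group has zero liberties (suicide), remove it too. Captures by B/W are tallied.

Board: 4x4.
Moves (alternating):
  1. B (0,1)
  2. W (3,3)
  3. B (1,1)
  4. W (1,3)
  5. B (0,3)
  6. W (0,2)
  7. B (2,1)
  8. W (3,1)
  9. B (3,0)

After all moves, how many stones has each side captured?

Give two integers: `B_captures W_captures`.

Move 1: B@(0,1) -> caps B=0 W=0
Move 2: W@(3,3) -> caps B=0 W=0
Move 3: B@(1,1) -> caps B=0 W=0
Move 4: W@(1,3) -> caps B=0 W=0
Move 5: B@(0,3) -> caps B=0 W=0
Move 6: W@(0,2) -> caps B=0 W=1
Move 7: B@(2,1) -> caps B=0 W=1
Move 8: W@(3,1) -> caps B=0 W=1
Move 9: B@(3,0) -> caps B=0 W=1

Answer: 0 1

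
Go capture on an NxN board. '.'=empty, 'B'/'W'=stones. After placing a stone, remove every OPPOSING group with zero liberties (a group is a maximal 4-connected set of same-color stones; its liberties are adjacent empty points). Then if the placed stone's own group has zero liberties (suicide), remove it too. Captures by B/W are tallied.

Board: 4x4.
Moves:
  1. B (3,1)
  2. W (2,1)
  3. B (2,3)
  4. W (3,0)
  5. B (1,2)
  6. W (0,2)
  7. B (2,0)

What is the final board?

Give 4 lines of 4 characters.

Move 1: B@(3,1) -> caps B=0 W=0
Move 2: W@(2,1) -> caps B=0 W=0
Move 3: B@(2,3) -> caps B=0 W=0
Move 4: W@(3,0) -> caps B=0 W=0
Move 5: B@(1,2) -> caps B=0 W=0
Move 6: W@(0,2) -> caps B=0 W=0
Move 7: B@(2,0) -> caps B=1 W=0

Answer: ..W.
..B.
BW.B
.B..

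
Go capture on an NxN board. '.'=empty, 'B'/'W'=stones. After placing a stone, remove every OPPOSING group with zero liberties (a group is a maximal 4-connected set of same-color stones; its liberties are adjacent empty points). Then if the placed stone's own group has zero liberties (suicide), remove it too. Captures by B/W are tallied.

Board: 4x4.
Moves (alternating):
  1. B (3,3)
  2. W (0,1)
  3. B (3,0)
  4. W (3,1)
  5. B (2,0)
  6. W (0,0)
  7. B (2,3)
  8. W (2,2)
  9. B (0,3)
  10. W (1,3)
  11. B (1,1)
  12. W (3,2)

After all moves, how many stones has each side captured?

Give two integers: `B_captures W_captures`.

Answer: 0 2

Derivation:
Move 1: B@(3,3) -> caps B=0 W=0
Move 2: W@(0,1) -> caps B=0 W=0
Move 3: B@(3,0) -> caps B=0 W=0
Move 4: W@(3,1) -> caps B=0 W=0
Move 5: B@(2,0) -> caps B=0 W=0
Move 6: W@(0,0) -> caps B=0 W=0
Move 7: B@(2,3) -> caps B=0 W=0
Move 8: W@(2,2) -> caps B=0 W=0
Move 9: B@(0,3) -> caps B=0 W=0
Move 10: W@(1,3) -> caps B=0 W=0
Move 11: B@(1,1) -> caps B=0 W=0
Move 12: W@(3,2) -> caps B=0 W=2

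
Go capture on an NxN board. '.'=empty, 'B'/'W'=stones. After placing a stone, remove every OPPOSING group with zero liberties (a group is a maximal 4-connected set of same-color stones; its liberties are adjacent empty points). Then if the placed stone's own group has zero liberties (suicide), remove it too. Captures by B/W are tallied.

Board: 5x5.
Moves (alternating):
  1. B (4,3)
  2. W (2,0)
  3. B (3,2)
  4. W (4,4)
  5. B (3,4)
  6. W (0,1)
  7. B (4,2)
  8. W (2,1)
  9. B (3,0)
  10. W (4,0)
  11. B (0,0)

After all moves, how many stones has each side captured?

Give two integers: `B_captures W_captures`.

Move 1: B@(4,3) -> caps B=0 W=0
Move 2: W@(2,0) -> caps B=0 W=0
Move 3: B@(3,2) -> caps B=0 W=0
Move 4: W@(4,4) -> caps B=0 W=0
Move 5: B@(3,4) -> caps B=1 W=0
Move 6: W@(0,1) -> caps B=1 W=0
Move 7: B@(4,2) -> caps B=1 W=0
Move 8: W@(2,1) -> caps B=1 W=0
Move 9: B@(3,0) -> caps B=1 W=0
Move 10: W@(4,0) -> caps B=1 W=0
Move 11: B@(0,0) -> caps B=1 W=0

Answer: 1 0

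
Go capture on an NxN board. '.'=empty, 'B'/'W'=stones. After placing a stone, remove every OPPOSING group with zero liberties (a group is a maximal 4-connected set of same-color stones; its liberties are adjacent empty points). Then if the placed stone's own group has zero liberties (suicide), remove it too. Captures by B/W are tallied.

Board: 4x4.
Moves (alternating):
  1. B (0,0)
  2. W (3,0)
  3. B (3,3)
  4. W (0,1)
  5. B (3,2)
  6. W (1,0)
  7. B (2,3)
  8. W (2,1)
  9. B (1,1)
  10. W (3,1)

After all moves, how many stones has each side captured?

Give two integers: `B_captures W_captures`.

Move 1: B@(0,0) -> caps B=0 W=0
Move 2: W@(3,0) -> caps B=0 W=0
Move 3: B@(3,3) -> caps B=0 W=0
Move 4: W@(0,1) -> caps B=0 W=0
Move 5: B@(3,2) -> caps B=0 W=0
Move 6: W@(1,0) -> caps B=0 W=1
Move 7: B@(2,3) -> caps B=0 W=1
Move 8: W@(2,1) -> caps B=0 W=1
Move 9: B@(1,1) -> caps B=0 W=1
Move 10: W@(3,1) -> caps B=0 W=1

Answer: 0 1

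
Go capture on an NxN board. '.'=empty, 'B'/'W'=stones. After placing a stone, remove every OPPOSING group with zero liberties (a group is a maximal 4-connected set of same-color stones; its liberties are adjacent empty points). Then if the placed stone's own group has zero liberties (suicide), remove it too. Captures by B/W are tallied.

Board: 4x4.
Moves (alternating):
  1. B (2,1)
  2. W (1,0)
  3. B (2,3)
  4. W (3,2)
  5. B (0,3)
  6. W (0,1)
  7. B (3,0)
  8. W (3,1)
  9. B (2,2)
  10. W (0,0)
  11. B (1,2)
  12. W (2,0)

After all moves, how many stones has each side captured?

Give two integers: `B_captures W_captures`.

Answer: 0 1

Derivation:
Move 1: B@(2,1) -> caps B=0 W=0
Move 2: W@(1,0) -> caps B=0 W=0
Move 3: B@(2,3) -> caps B=0 W=0
Move 4: W@(3,2) -> caps B=0 W=0
Move 5: B@(0,3) -> caps B=0 W=0
Move 6: W@(0,1) -> caps B=0 W=0
Move 7: B@(3,0) -> caps B=0 W=0
Move 8: W@(3,1) -> caps B=0 W=0
Move 9: B@(2,2) -> caps B=0 W=0
Move 10: W@(0,0) -> caps B=0 W=0
Move 11: B@(1,2) -> caps B=0 W=0
Move 12: W@(2,0) -> caps B=0 W=1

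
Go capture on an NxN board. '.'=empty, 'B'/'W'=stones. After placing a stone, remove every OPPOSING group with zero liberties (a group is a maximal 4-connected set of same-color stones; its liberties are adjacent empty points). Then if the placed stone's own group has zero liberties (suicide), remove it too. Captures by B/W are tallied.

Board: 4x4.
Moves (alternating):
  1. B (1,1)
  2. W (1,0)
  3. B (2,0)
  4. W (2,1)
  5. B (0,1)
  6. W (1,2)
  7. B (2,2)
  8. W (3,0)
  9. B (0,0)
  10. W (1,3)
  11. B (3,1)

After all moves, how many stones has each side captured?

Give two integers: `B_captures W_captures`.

Move 1: B@(1,1) -> caps B=0 W=0
Move 2: W@(1,0) -> caps B=0 W=0
Move 3: B@(2,0) -> caps B=0 W=0
Move 4: W@(2,1) -> caps B=0 W=0
Move 5: B@(0,1) -> caps B=0 W=0
Move 6: W@(1,2) -> caps B=0 W=0
Move 7: B@(2,2) -> caps B=0 W=0
Move 8: W@(3,0) -> caps B=0 W=1
Move 9: B@(0,0) -> caps B=0 W=1
Move 10: W@(1,3) -> caps B=0 W=1
Move 11: B@(3,1) -> caps B=0 W=1

Answer: 0 1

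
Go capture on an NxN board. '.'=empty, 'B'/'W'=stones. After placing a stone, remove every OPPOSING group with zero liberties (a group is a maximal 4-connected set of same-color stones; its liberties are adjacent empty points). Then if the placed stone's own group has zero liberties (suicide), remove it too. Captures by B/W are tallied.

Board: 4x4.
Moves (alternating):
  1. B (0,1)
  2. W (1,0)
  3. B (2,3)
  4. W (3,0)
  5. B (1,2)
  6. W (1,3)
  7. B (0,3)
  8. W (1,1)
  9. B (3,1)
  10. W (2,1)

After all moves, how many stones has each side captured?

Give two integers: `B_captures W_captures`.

Answer: 1 0

Derivation:
Move 1: B@(0,1) -> caps B=0 W=0
Move 2: W@(1,0) -> caps B=0 W=0
Move 3: B@(2,3) -> caps B=0 W=0
Move 4: W@(3,0) -> caps B=0 W=0
Move 5: B@(1,2) -> caps B=0 W=0
Move 6: W@(1,3) -> caps B=0 W=0
Move 7: B@(0,3) -> caps B=1 W=0
Move 8: W@(1,1) -> caps B=1 W=0
Move 9: B@(3,1) -> caps B=1 W=0
Move 10: W@(2,1) -> caps B=1 W=0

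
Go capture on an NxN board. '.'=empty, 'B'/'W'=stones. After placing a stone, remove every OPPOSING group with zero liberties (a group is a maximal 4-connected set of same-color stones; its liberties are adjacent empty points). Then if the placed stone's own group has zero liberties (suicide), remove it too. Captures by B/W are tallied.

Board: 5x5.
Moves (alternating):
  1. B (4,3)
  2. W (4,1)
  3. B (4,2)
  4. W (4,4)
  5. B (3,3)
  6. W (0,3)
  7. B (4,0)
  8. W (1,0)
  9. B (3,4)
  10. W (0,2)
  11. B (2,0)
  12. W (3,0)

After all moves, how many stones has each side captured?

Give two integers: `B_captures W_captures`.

Answer: 1 1

Derivation:
Move 1: B@(4,3) -> caps B=0 W=0
Move 2: W@(4,1) -> caps B=0 W=0
Move 3: B@(4,2) -> caps B=0 W=0
Move 4: W@(4,4) -> caps B=0 W=0
Move 5: B@(3,3) -> caps B=0 W=0
Move 6: W@(0,3) -> caps B=0 W=0
Move 7: B@(4,0) -> caps B=0 W=0
Move 8: W@(1,0) -> caps B=0 W=0
Move 9: B@(3,4) -> caps B=1 W=0
Move 10: W@(0,2) -> caps B=1 W=0
Move 11: B@(2,0) -> caps B=1 W=0
Move 12: W@(3,0) -> caps B=1 W=1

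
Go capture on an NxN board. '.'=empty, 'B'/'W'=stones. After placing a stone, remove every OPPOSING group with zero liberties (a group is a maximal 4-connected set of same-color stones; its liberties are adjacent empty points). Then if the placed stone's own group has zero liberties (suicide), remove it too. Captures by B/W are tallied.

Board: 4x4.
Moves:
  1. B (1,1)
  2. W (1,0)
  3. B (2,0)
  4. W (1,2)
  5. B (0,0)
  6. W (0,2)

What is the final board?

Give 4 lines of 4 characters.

Move 1: B@(1,1) -> caps B=0 W=0
Move 2: W@(1,0) -> caps B=0 W=0
Move 3: B@(2,0) -> caps B=0 W=0
Move 4: W@(1,2) -> caps B=0 W=0
Move 5: B@(0,0) -> caps B=1 W=0
Move 6: W@(0,2) -> caps B=1 W=0

Answer: B.W.
.BW.
B...
....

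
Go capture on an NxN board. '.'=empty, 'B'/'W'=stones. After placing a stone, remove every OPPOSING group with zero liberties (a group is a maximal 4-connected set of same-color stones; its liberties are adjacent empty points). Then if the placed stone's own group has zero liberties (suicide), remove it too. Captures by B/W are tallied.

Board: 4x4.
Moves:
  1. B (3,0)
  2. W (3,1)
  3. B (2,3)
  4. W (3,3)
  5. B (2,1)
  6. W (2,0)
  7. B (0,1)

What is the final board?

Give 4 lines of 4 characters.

Answer: .B..
....
WB.B
.W.W

Derivation:
Move 1: B@(3,0) -> caps B=0 W=0
Move 2: W@(3,1) -> caps B=0 W=0
Move 3: B@(2,3) -> caps B=0 W=0
Move 4: W@(3,3) -> caps B=0 W=0
Move 5: B@(2,1) -> caps B=0 W=0
Move 6: W@(2,0) -> caps B=0 W=1
Move 7: B@(0,1) -> caps B=0 W=1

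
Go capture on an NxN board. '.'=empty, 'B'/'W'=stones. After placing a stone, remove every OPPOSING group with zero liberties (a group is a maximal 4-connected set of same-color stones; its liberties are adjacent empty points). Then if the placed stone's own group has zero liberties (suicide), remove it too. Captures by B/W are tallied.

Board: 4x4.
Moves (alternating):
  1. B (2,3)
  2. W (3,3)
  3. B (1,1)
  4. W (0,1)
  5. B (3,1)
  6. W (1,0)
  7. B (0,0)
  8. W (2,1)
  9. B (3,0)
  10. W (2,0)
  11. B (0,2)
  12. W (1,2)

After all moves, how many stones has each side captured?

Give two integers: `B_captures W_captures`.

Move 1: B@(2,3) -> caps B=0 W=0
Move 2: W@(3,3) -> caps B=0 W=0
Move 3: B@(1,1) -> caps B=0 W=0
Move 4: W@(0,1) -> caps B=0 W=0
Move 5: B@(3,1) -> caps B=0 W=0
Move 6: W@(1,0) -> caps B=0 W=0
Move 7: B@(0,0) -> caps B=0 W=0
Move 8: W@(2,1) -> caps B=0 W=0
Move 9: B@(3,0) -> caps B=0 W=0
Move 10: W@(2,0) -> caps B=0 W=0
Move 11: B@(0,2) -> caps B=0 W=0
Move 12: W@(1,2) -> caps B=0 W=1

Answer: 0 1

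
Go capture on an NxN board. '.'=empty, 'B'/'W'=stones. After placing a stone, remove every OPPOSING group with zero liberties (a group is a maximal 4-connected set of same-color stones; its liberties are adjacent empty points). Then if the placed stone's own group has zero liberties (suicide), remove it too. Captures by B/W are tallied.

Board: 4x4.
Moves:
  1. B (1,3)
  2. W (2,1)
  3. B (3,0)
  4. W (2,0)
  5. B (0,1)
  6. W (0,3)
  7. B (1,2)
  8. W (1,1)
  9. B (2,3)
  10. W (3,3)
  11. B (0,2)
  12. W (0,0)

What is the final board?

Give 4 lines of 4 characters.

Answer: WBB.
.WBB
WW.B
B..W

Derivation:
Move 1: B@(1,3) -> caps B=0 W=0
Move 2: W@(2,1) -> caps B=0 W=0
Move 3: B@(3,0) -> caps B=0 W=0
Move 4: W@(2,0) -> caps B=0 W=0
Move 5: B@(0,1) -> caps B=0 W=0
Move 6: W@(0,3) -> caps B=0 W=0
Move 7: B@(1,2) -> caps B=0 W=0
Move 8: W@(1,1) -> caps B=0 W=0
Move 9: B@(2,3) -> caps B=0 W=0
Move 10: W@(3,3) -> caps B=0 W=0
Move 11: B@(0,2) -> caps B=1 W=0
Move 12: W@(0,0) -> caps B=1 W=0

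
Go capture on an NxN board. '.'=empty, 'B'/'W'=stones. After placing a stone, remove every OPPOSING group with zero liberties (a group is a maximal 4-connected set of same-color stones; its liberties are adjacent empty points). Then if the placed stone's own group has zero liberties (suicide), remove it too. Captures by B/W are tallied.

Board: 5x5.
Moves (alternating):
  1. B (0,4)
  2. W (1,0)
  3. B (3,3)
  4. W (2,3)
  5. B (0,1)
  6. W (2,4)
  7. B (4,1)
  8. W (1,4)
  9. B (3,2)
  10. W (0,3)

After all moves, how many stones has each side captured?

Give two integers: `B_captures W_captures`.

Move 1: B@(0,4) -> caps B=0 W=0
Move 2: W@(1,0) -> caps B=0 W=0
Move 3: B@(3,3) -> caps B=0 W=0
Move 4: W@(2,3) -> caps B=0 W=0
Move 5: B@(0,1) -> caps B=0 W=0
Move 6: W@(2,4) -> caps B=0 W=0
Move 7: B@(4,1) -> caps B=0 W=0
Move 8: W@(1,4) -> caps B=0 W=0
Move 9: B@(3,2) -> caps B=0 W=0
Move 10: W@(0,3) -> caps B=0 W=1

Answer: 0 1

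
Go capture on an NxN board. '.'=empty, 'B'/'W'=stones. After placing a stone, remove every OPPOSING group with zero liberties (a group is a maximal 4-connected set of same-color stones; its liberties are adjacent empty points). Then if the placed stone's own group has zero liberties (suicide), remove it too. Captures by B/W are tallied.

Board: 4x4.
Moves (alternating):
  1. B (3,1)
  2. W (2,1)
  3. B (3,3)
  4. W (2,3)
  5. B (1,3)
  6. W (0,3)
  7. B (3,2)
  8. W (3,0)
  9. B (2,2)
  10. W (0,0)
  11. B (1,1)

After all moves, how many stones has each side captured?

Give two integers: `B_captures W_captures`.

Move 1: B@(3,1) -> caps B=0 W=0
Move 2: W@(2,1) -> caps B=0 W=0
Move 3: B@(3,3) -> caps B=0 W=0
Move 4: W@(2,3) -> caps B=0 W=0
Move 5: B@(1,3) -> caps B=0 W=0
Move 6: W@(0,3) -> caps B=0 W=0
Move 7: B@(3,2) -> caps B=0 W=0
Move 8: W@(3,0) -> caps B=0 W=0
Move 9: B@(2,2) -> caps B=1 W=0
Move 10: W@(0,0) -> caps B=1 W=0
Move 11: B@(1,1) -> caps B=1 W=0

Answer: 1 0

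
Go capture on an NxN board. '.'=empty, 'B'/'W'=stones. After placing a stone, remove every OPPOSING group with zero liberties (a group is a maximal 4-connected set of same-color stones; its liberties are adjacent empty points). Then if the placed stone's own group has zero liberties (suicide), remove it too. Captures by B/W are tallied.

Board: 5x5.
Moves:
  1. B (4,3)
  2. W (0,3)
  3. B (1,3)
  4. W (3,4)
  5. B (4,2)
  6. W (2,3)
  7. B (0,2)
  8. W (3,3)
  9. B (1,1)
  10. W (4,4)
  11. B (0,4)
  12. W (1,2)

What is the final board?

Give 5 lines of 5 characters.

Answer: ..B.B
.BWB.
...W.
...WW
..BBW

Derivation:
Move 1: B@(4,3) -> caps B=0 W=0
Move 2: W@(0,3) -> caps B=0 W=0
Move 3: B@(1,3) -> caps B=0 W=0
Move 4: W@(3,4) -> caps B=0 W=0
Move 5: B@(4,2) -> caps B=0 W=0
Move 6: W@(2,3) -> caps B=0 W=0
Move 7: B@(0,2) -> caps B=0 W=0
Move 8: W@(3,3) -> caps B=0 W=0
Move 9: B@(1,1) -> caps B=0 W=0
Move 10: W@(4,4) -> caps B=0 W=0
Move 11: B@(0,4) -> caps B=1 W=0
Move 12: W@(1,2) -> caps B=1 W=0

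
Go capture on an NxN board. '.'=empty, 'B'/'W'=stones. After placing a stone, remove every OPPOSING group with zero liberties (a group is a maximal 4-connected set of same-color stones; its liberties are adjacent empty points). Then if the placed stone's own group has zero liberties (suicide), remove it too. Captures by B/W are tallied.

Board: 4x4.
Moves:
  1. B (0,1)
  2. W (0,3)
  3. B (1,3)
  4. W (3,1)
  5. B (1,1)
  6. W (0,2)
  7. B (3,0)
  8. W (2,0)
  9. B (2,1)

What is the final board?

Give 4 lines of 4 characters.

Move 1: B@(0,1) -> caps B=0 W=0
Move 2: W@(0,3) -> caps B=0 W=0
Move 3: B@(1,3) -> caps B=0 W=0
Move 4: W@(3,1) -> caps B=0 W=0
Move 5: B@(1,1) -> caps B=0 W=0
Move 6: W@(0,2) -> caps B=0 W=0
Move 7: B@(3,0) -> caps B=0 W=0
Move 8: W@(2,0) -> caps B=0 W=1
Move 9: B@(2,1) -> caps B=0 W=1

Answer: .BWW
.B.B
WB..
.W..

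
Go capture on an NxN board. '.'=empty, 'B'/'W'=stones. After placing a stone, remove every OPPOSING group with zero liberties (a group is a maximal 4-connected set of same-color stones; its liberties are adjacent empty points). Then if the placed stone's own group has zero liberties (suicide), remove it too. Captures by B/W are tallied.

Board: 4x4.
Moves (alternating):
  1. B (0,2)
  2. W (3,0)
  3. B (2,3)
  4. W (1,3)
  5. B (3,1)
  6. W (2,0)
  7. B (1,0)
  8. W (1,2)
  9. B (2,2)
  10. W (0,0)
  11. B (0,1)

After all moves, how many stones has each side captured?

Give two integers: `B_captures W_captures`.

Answer: 1 0

Derivation:
Move 1: B@(0,2) -> caps B=0 W=0
Move 2: W@(3,0) -> caps B=0 W=0
Move 3: B@(2,3) -> caps B=0 W=0
Move 4: W@(1,3) -> caps B=0 W=0
Move 5: B@(3,1) -> caps B=0 W=0
Move 6: W@(2,0) -> caps B=0 W=0
Move 7: B@(1,0) -> caps B=0 W=0
Move 8: W@(1,2) -> caps B=0 W=0
Move 9: B@(2,2) -> caps B=0 W=0
Move 10: W@(0,0) -> caps B=0 W=0
Move 11: B@(0,1) -> caps B=1 W=0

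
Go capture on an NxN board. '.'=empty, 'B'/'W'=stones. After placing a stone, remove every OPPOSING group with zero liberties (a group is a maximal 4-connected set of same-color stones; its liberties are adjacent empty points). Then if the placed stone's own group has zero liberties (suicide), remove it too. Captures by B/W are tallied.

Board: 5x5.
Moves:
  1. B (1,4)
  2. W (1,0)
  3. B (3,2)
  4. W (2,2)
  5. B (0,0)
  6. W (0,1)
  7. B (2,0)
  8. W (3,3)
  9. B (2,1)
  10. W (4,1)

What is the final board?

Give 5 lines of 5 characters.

Answer: .W...
W...B
BBW..
..BW.
.W...

Derivation:
Move 1: B@(1,4) -> caps B=0 W=0
Move 2: W@(1,0) -> caps B=0 W=0
Move 3: B@(3,2) -> caps B=0 W=0
Move 4: W@(2,2) -> caps B=0 W=0
Move 5: B@(0,0) -> caps B=0 W=0
Move 6: W@(0,1) -> caps B=0 W=1
Move 7: B@(2,0) -> caps B=0 W=1
Move 8: W@(3,3) -> caps B=0 W=1
Move 9: B@(2,1) -> caps B=0 W=1
Move 10: W@(4,1) -> caps B=0 W=1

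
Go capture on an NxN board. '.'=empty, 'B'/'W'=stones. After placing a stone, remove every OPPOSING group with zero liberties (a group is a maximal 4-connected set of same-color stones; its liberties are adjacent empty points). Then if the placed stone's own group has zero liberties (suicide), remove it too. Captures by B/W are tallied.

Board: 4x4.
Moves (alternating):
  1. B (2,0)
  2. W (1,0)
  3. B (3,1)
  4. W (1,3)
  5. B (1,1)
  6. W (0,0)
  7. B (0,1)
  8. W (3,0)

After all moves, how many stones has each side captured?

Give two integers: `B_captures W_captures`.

Move 1: B@(2,0) -> caps B=0 W=0
Move 2: W@(1,0) -> caps B=0 W=0
Move 3: B@(3,1) -> caps B=0 W=0
Move 4: W@(1,3) -> caps B=0 W=0
Move 5: B@(1,1) -> caps B=0 W=0
Move 6: W@(0,0) -> caps B=0 W=0
Move 7: B@(0,1) -> caps B=2 W=0
Move 8: W@(3,0) -> caps B=2 W=0

Answer: 2 0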